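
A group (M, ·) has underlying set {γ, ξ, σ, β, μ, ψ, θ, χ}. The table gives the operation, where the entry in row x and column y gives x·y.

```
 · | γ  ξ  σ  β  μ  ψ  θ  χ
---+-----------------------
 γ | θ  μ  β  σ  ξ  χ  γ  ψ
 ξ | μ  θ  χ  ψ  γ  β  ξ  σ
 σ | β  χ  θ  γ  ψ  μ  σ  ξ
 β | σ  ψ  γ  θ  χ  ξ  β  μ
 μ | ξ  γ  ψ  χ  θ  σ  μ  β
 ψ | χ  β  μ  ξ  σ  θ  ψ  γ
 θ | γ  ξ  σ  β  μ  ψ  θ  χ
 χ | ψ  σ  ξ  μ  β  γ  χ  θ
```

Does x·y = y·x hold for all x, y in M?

Check whether the table is symmetric across its main diagonal.
Every entry (row x, col y) equals the entry (row y, col x), so M is abelian.

Yes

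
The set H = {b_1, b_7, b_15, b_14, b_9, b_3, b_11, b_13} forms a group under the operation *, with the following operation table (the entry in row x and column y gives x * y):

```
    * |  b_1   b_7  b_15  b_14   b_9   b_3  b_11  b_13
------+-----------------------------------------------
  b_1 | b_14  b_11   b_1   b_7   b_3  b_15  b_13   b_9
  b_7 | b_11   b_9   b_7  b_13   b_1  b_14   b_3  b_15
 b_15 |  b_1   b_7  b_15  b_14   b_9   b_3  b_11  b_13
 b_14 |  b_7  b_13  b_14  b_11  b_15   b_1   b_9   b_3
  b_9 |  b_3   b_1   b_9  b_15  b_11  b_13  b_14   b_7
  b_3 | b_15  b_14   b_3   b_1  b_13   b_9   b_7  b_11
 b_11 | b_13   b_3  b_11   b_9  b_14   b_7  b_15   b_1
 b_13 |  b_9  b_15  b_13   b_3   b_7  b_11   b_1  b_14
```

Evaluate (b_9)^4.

b_15

b_9^1 = b_9
b_9^2 = b_9 * b_9 = b_11
b_9^3 = b_11 * b_9 = b_14
b_9^4 = b_14 * b_9 = b_15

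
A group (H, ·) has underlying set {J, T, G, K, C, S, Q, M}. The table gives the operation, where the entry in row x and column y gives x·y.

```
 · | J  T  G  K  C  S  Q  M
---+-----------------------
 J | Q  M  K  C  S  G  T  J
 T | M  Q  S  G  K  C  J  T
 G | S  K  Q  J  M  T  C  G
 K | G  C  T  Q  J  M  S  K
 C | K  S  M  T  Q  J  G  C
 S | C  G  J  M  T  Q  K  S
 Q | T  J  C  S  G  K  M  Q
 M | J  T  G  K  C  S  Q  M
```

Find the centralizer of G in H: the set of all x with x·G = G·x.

Compare row G with column G entry by entry.
Q·G = C = G·Q, so Q commutes with G.
J·G = K but G·J = S, so J does not.
Collecting the elements that commute with G: C(G) = {C, G, M, Q}.
(Structurally, H here is isomorphic to the quaternion group Q_8.)

{C, G, M, Q}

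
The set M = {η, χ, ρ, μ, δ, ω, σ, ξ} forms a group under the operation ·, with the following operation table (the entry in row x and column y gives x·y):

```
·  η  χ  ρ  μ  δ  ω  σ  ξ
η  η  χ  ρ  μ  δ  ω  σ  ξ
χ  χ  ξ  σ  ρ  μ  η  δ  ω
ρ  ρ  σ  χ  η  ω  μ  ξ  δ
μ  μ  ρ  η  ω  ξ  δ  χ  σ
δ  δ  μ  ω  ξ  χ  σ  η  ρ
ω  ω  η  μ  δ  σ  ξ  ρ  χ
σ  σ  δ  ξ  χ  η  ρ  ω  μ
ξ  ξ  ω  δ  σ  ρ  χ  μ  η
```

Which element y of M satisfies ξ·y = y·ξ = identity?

First locate the identity: row η matches the header, so η is the identity.
Scan row ξ for η: ξ·ξ = η. Hence ξ^(-1) = ξ.

ξ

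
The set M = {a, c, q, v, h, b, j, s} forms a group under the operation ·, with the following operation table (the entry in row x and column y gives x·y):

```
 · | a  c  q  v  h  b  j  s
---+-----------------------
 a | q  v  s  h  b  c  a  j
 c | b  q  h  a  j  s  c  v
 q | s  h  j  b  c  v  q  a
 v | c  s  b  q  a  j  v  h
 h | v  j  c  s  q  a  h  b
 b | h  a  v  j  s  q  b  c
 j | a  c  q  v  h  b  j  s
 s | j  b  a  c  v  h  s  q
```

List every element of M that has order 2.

{q}

Identity is j. Compute the order of each non-identity element by repeated multiplication:
  a: a → q → s → j  (order 4)
  c: c → q → h → j  (order 4)
  q: q → j  (order 2)
  v: v → q → b → j  (order 4)
  h: h → q → c → j  (order 4)
  b: b → q → v → j  (order 4)
  s: s → q → a → j  (order 4)
Elements of order 2: {q}.
(Structurally, M here is isomorphic to the quaternion group Q_8.)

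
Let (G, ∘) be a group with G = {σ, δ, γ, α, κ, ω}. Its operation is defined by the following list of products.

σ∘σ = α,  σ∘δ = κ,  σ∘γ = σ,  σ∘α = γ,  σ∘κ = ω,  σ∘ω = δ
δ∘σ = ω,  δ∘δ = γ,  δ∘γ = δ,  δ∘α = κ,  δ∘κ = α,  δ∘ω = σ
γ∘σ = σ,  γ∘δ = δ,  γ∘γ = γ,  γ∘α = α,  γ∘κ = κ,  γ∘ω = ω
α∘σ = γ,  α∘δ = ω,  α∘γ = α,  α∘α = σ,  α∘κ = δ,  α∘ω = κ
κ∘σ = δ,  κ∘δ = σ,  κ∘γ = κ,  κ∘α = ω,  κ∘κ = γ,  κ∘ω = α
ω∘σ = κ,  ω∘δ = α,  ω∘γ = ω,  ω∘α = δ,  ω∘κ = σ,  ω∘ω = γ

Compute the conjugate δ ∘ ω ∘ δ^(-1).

κ

The identity is γ. In row δ, the entry γ sits in column δ, so δ^(-1) = δ.
δ ∘ ω = σ
σ ∘ δ = κ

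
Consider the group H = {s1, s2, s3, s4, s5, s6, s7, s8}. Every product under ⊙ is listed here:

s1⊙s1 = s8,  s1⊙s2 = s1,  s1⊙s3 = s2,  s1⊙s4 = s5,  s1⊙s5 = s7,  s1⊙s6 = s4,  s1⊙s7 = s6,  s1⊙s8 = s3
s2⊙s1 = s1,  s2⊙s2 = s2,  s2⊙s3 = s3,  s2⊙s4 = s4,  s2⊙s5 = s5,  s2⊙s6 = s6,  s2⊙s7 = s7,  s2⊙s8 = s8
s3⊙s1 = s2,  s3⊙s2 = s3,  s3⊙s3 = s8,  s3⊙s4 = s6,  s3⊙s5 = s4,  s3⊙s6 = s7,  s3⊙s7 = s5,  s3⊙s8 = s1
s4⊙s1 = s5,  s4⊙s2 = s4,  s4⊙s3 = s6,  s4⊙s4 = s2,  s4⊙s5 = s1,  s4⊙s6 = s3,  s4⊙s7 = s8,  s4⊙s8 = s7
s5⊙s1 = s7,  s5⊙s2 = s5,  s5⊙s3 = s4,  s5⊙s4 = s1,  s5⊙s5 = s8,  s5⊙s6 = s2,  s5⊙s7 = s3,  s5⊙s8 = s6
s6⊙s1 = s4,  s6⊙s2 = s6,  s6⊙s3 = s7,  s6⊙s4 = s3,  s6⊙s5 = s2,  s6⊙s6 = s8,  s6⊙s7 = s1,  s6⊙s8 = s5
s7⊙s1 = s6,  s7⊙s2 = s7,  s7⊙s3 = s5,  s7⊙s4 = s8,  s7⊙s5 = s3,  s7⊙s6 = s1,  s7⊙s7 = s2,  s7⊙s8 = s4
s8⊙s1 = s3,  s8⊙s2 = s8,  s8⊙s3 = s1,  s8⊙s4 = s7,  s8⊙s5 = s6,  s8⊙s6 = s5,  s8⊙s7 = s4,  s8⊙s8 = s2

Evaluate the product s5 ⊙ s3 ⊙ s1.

s5 ⊙ s3 = s4
s4 ⊙ s1 = s5

s5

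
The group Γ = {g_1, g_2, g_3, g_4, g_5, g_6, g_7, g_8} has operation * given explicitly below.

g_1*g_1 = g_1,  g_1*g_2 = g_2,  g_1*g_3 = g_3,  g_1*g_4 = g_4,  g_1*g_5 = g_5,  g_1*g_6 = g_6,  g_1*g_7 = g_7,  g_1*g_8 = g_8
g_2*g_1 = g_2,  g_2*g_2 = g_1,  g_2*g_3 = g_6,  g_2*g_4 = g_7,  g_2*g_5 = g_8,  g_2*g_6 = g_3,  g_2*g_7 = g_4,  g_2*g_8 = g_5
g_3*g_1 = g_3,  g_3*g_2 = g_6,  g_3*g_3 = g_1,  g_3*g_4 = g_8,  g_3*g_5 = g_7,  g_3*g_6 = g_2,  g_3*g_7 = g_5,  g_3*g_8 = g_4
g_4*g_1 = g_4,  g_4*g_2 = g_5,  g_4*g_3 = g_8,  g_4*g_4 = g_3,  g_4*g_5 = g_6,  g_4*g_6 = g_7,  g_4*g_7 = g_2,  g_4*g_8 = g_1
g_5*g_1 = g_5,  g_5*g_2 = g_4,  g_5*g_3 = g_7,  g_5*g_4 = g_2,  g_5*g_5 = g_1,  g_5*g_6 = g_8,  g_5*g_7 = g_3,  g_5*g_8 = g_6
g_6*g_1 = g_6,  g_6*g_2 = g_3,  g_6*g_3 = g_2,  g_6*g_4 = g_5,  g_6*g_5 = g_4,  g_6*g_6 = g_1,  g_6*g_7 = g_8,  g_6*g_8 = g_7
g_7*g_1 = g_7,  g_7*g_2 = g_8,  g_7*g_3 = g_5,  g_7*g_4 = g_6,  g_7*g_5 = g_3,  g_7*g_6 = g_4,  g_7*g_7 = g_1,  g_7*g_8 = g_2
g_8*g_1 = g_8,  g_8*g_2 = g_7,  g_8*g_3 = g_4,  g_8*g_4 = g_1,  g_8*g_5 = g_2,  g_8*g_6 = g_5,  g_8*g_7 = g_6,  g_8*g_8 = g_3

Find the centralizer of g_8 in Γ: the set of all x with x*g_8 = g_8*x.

{g_1, g_3, g_4, g_8}

Compare row g_8 with column g_8 entry by entry.
g_3*g_8 = g_4 = g_8*g_3, so g_3 commutes with g_8.
g_2*g_8 = g_5 but g_8*g_2 = g_7, so g_2 does not.
Collecting the elements that commute with g_8: C(g_8) = {g_1, g_3, g_4, g_8}.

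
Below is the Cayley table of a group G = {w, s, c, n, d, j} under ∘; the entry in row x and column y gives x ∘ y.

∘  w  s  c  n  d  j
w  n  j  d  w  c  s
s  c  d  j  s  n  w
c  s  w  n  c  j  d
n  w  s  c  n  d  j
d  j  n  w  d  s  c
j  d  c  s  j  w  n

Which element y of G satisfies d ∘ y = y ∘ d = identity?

s

First locate the identity: row n matches the header, so n is the identity.
Scan row d for n: d ∘ s = n. Hence d^(-1) = s.
(Structurally, G here is isomorphic to the symmetric group S_3.)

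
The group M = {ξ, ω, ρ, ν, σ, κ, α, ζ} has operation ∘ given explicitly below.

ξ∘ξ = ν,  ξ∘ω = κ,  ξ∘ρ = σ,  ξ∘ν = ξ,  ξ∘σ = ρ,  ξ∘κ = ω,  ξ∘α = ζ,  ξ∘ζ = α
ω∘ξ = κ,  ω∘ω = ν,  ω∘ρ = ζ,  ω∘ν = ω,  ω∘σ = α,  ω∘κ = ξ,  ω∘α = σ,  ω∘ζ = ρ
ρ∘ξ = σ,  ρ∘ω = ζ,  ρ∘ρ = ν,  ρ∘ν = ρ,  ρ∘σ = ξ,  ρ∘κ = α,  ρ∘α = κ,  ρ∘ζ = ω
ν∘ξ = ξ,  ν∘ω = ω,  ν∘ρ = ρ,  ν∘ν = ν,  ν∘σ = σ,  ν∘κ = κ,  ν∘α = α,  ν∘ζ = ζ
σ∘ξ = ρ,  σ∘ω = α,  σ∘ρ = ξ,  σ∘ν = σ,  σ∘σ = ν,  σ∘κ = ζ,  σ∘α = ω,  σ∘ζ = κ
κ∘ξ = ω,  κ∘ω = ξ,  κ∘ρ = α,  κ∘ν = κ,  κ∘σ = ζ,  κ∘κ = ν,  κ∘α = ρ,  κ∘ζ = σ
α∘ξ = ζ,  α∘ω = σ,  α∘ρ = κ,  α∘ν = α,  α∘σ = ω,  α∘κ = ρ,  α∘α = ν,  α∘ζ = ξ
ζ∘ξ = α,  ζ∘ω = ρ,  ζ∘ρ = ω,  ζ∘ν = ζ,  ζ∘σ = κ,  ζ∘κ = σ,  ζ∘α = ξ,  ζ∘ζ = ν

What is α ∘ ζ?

ξ

Read row α, column ζ: α ∘ ζ = ξ.
(Structurally, M here is isomorphic to the elementary abelian group (Z_2)^3.)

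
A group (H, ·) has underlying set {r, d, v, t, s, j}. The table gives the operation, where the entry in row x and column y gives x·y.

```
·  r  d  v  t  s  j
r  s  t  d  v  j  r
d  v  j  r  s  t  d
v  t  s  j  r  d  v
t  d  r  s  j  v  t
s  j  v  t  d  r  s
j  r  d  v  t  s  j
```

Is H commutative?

No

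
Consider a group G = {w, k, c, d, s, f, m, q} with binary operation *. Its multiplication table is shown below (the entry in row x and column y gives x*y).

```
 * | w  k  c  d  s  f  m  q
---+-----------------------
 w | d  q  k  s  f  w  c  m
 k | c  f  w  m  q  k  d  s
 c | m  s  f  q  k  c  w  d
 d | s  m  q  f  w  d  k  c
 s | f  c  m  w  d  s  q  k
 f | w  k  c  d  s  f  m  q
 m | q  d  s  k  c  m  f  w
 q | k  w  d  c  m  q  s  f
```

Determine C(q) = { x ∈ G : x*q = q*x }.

Compare row q with column q entry by entry.
c*q = d = q*c, so c commutes with q.
w*q = m but q*w = k, so w does not.
Collecting the elements that commute with q: C(q) = {c, d, f, q}.

{c, d, f, q}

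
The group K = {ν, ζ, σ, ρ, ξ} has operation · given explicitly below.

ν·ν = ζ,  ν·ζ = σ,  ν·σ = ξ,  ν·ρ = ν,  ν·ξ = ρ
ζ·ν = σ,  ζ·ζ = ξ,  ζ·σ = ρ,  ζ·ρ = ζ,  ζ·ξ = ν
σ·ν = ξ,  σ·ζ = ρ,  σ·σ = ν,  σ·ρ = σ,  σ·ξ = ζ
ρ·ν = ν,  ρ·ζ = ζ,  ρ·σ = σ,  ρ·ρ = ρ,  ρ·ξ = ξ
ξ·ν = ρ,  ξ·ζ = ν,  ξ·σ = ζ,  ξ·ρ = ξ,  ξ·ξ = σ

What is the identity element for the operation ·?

ρ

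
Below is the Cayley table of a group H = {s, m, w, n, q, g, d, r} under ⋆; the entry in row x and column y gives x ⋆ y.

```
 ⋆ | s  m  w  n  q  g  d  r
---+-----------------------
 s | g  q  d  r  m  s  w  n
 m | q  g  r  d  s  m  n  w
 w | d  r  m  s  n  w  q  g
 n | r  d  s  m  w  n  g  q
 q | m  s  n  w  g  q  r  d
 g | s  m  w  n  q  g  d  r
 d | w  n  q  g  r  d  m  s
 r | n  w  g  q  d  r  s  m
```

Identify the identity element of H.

The identity e satisfies e ⋆ x = x for all x, so its row in the table reproduces the column headers.
Row g reads: s, m, w, n, q, g, d, r — exactly the header order. So g is the identity.

g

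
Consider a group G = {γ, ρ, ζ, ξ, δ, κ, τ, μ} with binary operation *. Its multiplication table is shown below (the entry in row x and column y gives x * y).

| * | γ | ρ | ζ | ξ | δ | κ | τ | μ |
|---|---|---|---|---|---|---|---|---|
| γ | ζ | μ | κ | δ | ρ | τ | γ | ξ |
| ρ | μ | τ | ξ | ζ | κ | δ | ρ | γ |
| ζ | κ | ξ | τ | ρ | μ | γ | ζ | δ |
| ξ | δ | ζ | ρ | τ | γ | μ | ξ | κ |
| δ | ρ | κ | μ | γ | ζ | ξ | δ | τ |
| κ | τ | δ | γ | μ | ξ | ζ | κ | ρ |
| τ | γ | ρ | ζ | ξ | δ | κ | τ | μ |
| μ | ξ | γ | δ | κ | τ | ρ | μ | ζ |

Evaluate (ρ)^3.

ρ^1 = ρ
ρ^2 = ρ * ρ = τ
ρ^3 = τ * ρ = ρ

ρ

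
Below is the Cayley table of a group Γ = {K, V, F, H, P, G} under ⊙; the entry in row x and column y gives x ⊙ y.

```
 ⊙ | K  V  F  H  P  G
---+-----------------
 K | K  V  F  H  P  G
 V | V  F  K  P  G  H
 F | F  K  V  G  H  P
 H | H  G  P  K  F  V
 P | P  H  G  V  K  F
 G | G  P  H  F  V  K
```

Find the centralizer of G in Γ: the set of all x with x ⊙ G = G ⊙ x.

{G, K}

Compare row G with column G entry by entry.
V ⊙ G = H but G ⊙ V = P, so V does not.
Collecting the elements that commute with G: C(G) = {G, K}.
(Structurally, Γ here is isomorphic to the symmetric group S_3.)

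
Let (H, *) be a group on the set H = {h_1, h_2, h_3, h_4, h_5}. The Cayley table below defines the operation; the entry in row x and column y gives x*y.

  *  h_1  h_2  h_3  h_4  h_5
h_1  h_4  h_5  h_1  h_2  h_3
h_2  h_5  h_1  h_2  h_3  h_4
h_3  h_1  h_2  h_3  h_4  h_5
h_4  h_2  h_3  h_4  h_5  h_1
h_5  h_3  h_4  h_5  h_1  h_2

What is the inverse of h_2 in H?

h_4

First locate the identity: row h_3 matches the header, so h_3 is the identity.
Scan row h_2 for h_3: h_2*h_4 = h_3. Hence h_2^(-1) = h_4.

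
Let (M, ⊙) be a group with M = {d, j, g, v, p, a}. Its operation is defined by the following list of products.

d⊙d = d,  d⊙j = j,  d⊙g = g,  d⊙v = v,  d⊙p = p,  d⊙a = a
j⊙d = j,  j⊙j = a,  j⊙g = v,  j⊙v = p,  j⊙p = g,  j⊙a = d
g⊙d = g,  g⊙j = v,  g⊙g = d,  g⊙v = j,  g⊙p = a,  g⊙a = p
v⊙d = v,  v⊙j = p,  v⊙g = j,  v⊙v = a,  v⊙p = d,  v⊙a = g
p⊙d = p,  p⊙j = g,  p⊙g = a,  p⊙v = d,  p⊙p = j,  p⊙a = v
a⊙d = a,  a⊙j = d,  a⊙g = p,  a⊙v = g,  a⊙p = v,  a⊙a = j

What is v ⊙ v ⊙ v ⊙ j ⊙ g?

j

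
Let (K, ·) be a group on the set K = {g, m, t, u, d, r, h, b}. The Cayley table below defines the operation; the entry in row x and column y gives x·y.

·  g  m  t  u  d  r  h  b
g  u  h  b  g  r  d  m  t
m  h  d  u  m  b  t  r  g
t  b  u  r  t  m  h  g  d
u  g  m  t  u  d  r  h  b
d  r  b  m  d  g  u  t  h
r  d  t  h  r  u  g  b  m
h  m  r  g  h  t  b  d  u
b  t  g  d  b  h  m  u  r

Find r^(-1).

First locate the identity: row u matches the header, so u is the identity.
Scan row r for u: r·d = u. Hence r^(-1) = d.

d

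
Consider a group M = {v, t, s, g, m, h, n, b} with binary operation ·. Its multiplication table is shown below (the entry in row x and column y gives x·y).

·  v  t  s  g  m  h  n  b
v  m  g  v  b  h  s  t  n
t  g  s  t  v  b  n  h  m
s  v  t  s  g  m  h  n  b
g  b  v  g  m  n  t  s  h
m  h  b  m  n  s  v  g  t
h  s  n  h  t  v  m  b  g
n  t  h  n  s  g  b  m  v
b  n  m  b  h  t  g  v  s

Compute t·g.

Read row t, column g: t·g = v.

v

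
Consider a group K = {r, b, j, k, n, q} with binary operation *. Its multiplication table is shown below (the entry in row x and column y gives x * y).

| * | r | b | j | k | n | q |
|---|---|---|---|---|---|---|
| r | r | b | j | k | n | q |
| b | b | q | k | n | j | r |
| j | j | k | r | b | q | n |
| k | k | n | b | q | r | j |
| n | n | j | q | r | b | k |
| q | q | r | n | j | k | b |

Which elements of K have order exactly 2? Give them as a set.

{j}

Identity is r. Compute the order of each non-identity element by repeated multiplication:
  b: b → q → r  (order 3)
  j: j → r  (order 2)
  k: k → q → j → b → n → r  (order 6)
  n: n → b → j → q → k → r  (order 6)
  q: q → b → r  (order 3)
Elements of order 2: {j}.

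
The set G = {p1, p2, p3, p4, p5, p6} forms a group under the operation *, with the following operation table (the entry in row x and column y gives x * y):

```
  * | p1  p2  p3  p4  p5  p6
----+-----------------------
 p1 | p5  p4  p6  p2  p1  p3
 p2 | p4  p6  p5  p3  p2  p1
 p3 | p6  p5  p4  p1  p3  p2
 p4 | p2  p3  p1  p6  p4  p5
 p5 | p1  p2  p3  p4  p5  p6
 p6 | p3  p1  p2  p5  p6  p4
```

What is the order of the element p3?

The identity element is p5 (its row matches the header).
p3^1 = p3
p3^2 = p3 * p3 = p4
p3^3 = p4 * p3 = p1
p3^4 = p1 * p3 = p6
p3^5 = p6 * p3 = p2
p3^6 = p2 * p3 = p5
The first power of p3 equal to the identity is p3^6, so ord(p3) = 6.

6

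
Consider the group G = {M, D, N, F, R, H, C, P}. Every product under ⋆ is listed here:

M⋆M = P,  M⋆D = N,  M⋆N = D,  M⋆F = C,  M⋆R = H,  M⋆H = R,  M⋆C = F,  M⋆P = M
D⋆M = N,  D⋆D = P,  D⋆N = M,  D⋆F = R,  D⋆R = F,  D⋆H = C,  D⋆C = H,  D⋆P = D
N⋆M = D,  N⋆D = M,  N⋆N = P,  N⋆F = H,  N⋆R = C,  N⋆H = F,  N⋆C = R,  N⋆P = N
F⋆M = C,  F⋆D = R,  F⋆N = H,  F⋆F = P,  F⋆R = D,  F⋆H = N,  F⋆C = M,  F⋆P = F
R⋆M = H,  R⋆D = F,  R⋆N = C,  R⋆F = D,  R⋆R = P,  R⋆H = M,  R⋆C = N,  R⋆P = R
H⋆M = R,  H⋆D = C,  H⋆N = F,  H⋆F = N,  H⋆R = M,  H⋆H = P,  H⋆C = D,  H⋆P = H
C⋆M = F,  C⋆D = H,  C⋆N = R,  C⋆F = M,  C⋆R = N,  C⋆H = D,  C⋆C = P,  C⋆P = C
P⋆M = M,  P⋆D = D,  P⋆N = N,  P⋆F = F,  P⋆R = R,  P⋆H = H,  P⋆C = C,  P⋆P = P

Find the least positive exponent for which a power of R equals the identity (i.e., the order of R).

2

The identity element is P (its row matches the header).
R^1 = R
R^2 = R ⋆ R = P
The first power of R equal to the identity is R^2, so ord(R) = 2.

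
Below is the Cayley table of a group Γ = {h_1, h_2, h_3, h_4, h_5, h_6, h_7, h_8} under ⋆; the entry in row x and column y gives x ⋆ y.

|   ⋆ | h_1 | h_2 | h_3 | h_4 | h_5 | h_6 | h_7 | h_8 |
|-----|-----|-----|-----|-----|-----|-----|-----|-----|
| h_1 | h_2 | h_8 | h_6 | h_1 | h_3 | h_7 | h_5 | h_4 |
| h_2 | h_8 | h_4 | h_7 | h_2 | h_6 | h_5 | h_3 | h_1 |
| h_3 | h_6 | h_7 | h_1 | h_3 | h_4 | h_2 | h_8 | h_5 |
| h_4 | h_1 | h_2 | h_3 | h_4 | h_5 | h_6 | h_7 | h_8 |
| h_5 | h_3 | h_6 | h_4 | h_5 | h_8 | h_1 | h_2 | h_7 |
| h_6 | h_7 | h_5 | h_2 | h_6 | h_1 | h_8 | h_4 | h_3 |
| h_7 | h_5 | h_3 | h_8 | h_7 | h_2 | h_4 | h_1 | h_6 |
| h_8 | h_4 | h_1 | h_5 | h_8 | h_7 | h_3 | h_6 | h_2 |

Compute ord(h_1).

4

The identity element is h_4 (its row matches the header).
h_1^1 = h_1
h_1^2 = h_1 ⋆ h_1 = h_2
h_1^3 = h_2 ⋆ h_1 = h_8
h_1^4 = h_8 ⋆ h_1 = h_4
The first power of h_1 equal to the identity is h_1^4, so ord(h_1) = 4.
(Structurally, Γ here is isomorphic to the cyclic group Z_8.)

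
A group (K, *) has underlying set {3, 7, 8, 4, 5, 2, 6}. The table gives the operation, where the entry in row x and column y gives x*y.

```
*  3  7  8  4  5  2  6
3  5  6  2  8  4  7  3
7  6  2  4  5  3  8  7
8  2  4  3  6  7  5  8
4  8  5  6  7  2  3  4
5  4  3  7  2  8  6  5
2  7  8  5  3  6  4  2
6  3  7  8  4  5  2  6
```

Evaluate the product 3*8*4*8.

2

3*8 = 2
2*4 = 3
3*8 = 2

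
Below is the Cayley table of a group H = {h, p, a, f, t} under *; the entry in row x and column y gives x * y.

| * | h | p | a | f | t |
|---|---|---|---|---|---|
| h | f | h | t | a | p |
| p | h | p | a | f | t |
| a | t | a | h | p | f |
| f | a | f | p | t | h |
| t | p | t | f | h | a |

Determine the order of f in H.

5

The identity element is p (its row matches the header).
f^1 = f
f^2 = f * f = t
f^3 = t * f = h
f^4 = h * f = a
f^5 = a * f = p
The first power of f equal to the identity is f^5, so ord(f) = 5.
(Structurally, H here is isomorphic to the cyclic group Z_5.)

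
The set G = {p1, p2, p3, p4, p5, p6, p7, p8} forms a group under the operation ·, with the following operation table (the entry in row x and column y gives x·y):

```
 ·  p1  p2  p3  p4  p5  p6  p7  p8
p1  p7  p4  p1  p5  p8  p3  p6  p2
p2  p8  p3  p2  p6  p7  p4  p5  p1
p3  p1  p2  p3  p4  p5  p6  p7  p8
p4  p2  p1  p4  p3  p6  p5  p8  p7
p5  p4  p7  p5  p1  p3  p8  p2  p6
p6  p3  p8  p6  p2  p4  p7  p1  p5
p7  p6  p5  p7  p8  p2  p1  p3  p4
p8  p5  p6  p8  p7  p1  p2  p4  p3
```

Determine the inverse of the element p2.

p2

First locate the identity: row p3 matches the header, so p3 is the identity.
Scan row p2 for p3: p2·p2 = p3. Hence p2^(-1) = p2.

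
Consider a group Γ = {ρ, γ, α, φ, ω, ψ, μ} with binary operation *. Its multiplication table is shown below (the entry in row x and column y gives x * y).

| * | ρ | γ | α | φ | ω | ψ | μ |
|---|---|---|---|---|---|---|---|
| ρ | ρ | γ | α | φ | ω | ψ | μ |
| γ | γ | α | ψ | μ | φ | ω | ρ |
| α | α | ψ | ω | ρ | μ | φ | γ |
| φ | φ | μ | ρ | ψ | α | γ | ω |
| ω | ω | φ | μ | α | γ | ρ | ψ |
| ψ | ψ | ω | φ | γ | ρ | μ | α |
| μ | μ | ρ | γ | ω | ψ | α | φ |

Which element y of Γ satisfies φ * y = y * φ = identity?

First locate the identity: row ρ matches the header, so ρ is the identity.
Scan row φ for ρ: φ * α = ρ. Hence φ^(-1) = α.

α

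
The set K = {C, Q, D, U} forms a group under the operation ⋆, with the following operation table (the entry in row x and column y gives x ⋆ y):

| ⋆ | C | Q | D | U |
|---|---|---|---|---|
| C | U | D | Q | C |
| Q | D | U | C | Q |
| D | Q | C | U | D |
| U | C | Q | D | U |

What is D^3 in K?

D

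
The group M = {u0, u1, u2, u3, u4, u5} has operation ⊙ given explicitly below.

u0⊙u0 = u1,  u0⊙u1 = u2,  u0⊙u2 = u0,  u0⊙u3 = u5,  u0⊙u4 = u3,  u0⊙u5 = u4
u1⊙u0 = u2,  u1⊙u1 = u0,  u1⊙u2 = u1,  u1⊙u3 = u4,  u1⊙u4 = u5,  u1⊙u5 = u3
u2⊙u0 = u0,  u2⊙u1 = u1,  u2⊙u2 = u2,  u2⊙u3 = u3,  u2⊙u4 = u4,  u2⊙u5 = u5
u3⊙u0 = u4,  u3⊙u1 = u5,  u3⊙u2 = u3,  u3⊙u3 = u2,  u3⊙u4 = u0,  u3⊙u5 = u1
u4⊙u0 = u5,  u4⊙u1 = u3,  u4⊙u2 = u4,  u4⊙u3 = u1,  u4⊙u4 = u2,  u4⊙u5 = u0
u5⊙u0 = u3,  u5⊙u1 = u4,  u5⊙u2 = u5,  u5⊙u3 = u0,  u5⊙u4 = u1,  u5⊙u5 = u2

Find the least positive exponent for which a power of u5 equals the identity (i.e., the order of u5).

2

The identity element is u2 (its row matches the header).
u5^1 = u5
u5^2 = u5 ⊙ u5 = u2
The first power of u5 equal to the identity is u5^2, so ord(u5) = 2.
(Structurally, M here is isomorphic to the symmetric group S_3.)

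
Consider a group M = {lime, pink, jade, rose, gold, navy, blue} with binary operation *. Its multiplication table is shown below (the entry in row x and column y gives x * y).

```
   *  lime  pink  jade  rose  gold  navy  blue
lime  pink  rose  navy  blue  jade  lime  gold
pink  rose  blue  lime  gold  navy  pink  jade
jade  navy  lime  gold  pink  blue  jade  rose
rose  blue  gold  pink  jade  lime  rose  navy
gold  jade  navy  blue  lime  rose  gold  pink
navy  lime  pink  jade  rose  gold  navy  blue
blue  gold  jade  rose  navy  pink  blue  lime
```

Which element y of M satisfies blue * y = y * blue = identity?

rose

First locate the identity: row navy matches the header, so navy is the identity.
Scan row blue for navy: blue * rose = navy. Hence blue^(-1) = rose.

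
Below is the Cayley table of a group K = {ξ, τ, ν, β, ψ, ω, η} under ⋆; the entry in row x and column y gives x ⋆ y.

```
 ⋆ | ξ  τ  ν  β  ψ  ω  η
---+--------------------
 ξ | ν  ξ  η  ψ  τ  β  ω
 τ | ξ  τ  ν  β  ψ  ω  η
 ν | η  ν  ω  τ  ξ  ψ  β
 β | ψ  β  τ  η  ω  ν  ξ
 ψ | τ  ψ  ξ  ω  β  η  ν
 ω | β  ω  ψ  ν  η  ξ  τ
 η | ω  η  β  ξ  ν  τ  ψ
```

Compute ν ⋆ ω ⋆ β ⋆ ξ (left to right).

ν ⋆ ω = ψ
ψ ⋆ β = ω
ω ⋆ ξ = β

β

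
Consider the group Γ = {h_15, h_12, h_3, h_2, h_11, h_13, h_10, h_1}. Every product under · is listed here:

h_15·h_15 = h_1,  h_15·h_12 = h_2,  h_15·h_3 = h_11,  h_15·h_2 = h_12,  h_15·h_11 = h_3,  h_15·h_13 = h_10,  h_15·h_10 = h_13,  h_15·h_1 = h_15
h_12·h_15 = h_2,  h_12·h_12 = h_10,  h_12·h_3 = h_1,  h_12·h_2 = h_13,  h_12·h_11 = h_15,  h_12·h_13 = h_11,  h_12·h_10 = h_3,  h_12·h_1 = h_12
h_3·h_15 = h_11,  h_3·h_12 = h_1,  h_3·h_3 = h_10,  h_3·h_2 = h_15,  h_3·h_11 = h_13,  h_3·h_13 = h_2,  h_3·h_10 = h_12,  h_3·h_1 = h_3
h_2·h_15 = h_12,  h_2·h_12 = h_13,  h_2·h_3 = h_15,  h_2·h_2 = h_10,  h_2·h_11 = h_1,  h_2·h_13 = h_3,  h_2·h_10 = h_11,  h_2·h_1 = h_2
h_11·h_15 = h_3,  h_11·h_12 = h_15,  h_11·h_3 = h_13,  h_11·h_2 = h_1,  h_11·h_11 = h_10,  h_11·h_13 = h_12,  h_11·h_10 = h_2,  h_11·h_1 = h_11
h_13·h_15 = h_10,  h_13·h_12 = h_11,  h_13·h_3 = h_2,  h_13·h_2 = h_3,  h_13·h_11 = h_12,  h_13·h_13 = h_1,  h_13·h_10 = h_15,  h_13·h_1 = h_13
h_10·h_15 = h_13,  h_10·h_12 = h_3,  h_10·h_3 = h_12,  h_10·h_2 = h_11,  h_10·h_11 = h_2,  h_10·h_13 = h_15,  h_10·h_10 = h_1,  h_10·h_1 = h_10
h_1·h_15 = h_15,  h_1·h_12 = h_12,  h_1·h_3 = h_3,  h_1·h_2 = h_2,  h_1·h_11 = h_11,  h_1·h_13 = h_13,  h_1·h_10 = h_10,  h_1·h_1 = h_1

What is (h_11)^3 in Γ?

h_11^1 = h_11
h_11^2 = h_11·h_11 = h_10
h_11^3 = h_10·h_11 = h_2

h_2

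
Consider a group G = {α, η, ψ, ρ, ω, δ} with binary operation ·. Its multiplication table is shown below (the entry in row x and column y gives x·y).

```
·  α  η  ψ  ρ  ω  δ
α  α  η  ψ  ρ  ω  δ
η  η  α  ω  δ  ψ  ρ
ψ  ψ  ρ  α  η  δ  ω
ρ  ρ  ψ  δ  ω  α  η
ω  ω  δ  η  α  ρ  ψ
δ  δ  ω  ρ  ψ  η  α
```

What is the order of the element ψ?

The identity element is α (its row matches the header).
ψ^1 = ψ
ψ^2 = ψ·ψ = α
The first power of ψ equal to the identity is ψ^2, so ord(ψ) = 2.

2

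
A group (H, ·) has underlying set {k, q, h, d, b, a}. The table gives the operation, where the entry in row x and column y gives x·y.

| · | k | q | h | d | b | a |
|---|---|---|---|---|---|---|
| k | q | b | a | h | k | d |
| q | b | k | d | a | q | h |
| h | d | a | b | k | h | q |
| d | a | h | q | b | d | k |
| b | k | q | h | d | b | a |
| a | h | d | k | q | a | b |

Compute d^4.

b

d^1 = d
d^2 = d·d = b
d^3 = b·d = d
d^4 = d·d = b
(Structurally, H here is isomorphic to the symmetric group S_3.)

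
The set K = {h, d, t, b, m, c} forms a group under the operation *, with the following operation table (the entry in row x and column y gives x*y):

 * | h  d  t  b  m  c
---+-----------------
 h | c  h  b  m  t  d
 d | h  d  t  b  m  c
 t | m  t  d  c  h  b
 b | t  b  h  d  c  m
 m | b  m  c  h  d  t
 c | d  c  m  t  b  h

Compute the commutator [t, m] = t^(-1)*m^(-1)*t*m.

Identity is d; from the table t^(-1) = t and m^(-1) = m.
t*m = h
h*t = b
b*m = c

c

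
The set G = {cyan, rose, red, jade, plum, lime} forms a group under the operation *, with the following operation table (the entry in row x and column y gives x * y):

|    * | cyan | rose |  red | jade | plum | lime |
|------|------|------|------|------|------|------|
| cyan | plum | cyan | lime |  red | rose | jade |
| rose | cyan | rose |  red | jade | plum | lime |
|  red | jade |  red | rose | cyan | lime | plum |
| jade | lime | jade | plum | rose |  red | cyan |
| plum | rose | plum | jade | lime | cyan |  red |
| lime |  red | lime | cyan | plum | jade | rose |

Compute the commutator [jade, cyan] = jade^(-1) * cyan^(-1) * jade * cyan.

Identity is rose; from the table jade^(-1) = jade and cyan^(-1) = plum.
jade * plum = red
red * jade = cyan
cyan * cyan = plum

plum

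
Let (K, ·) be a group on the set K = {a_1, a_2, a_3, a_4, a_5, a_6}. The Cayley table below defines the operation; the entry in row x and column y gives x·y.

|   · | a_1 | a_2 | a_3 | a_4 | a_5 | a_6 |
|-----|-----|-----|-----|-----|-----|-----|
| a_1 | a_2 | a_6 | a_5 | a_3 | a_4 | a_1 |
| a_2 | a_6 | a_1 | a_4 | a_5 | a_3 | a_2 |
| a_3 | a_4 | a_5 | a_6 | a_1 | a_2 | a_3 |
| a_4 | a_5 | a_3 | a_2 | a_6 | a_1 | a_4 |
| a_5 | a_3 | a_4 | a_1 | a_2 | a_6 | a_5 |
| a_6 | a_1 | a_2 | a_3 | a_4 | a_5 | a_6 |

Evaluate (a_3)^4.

a_3^1 = a_3
a_3^2 = a_3·a_3 = a_6
a_3^3 = a_6·a_3 = a_3
a_3^4 = a_3·a_3 = a_6

a_6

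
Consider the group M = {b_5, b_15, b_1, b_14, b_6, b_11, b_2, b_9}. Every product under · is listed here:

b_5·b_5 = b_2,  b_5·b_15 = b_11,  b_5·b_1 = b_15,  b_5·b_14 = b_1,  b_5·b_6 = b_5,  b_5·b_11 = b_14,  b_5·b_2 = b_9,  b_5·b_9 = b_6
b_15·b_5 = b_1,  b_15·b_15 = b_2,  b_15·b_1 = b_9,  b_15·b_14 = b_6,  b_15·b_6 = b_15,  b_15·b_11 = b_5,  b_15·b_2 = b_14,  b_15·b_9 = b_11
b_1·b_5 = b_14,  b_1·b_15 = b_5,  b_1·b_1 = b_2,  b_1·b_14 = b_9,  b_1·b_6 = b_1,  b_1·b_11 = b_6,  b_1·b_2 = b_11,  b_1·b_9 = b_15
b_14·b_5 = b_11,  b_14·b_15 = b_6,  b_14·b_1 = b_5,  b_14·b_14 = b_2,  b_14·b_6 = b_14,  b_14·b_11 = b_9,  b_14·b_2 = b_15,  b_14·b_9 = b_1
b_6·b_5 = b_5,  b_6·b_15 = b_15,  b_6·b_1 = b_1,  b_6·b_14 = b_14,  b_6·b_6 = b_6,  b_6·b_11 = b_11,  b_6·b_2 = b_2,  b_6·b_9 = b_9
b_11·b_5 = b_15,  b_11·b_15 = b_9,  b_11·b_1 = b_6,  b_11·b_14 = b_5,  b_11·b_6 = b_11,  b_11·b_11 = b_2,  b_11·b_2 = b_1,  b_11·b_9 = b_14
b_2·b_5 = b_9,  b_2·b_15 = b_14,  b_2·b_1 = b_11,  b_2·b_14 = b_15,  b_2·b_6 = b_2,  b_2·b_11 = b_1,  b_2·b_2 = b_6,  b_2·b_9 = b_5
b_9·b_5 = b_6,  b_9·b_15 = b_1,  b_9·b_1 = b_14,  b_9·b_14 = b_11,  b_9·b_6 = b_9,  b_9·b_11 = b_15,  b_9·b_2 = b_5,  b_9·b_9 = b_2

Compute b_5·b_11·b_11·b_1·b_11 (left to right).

b_9

b_5·b_11 = b_14
b_14·b_11 = b_9
b_9·b_1 = b_14
b_14·b_11 = b_9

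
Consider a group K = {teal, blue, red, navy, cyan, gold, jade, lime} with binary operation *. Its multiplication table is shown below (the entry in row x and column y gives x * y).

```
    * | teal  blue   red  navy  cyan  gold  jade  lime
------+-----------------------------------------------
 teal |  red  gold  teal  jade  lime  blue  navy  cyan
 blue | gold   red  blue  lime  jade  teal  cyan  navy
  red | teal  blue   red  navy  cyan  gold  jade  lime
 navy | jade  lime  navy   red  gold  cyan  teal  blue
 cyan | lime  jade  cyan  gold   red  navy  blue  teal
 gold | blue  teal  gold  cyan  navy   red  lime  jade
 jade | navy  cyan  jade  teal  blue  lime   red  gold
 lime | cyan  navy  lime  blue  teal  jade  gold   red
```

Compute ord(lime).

2

The identity element is red (its row matches the header).
lime^1 = lime
lime^2 = lime * lime = red
The first power of lime equal to the identity is lime^2, so ord(lime) = 2.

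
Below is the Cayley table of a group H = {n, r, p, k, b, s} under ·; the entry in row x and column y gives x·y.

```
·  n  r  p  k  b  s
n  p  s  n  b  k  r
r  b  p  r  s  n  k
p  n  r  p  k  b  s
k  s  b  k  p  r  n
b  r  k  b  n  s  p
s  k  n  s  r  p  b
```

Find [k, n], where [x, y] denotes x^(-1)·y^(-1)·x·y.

b

Identity is p; from the table k^(-1) = k and n^(-1) = n.
k·n = s
s·k = r
r·n = b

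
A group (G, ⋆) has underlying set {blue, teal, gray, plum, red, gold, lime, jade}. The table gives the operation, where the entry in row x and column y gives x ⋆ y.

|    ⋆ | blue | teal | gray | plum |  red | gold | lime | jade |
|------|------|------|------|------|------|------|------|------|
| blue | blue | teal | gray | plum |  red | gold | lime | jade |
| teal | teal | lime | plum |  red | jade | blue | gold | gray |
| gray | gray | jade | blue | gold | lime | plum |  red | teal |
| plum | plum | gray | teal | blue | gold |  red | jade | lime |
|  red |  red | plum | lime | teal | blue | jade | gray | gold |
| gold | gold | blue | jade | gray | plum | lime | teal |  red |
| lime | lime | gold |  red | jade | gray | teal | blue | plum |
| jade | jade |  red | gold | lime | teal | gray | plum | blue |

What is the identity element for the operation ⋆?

The identity e satisfies e ⋆ x = x for all x, so its row in the table reproduces the column headers.
Row blue reads: blue, teal, gray, plum, red, gold, lime, jade — exactly the header order. So blue is the identity.

blue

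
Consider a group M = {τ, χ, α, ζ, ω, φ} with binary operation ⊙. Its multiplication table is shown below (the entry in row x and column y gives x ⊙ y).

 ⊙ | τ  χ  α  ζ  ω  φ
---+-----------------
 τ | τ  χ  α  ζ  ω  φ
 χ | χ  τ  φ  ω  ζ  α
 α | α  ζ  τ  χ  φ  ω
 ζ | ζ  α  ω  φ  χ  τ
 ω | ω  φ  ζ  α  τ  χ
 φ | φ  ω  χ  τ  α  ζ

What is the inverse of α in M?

α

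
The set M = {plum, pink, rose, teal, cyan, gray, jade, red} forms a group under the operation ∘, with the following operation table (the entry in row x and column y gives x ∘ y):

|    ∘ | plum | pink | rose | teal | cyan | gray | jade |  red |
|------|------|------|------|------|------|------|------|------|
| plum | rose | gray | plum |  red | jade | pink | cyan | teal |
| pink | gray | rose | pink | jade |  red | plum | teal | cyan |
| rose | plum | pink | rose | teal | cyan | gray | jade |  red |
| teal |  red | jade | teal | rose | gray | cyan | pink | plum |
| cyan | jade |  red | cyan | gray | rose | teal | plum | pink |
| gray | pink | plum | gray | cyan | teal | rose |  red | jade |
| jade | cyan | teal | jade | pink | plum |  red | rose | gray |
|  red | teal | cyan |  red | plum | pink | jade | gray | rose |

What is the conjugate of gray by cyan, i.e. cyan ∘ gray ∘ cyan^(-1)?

The identity is rose. In row cyan, the entry rose sits in column cyan, so cyan^(-1) = cyan.
cyan ∘ gray = teal
teal ∘ cyan = gray

gray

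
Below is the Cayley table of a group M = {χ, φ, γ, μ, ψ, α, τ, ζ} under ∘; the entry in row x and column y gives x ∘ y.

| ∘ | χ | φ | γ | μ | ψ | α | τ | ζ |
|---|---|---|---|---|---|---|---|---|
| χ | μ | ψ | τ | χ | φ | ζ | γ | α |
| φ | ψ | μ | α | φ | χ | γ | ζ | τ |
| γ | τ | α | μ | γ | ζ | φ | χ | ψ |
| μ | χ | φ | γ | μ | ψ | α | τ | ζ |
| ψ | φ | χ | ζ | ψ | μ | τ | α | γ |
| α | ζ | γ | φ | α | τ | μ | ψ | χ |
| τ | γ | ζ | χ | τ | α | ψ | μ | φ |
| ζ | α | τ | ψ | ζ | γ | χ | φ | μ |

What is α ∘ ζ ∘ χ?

μ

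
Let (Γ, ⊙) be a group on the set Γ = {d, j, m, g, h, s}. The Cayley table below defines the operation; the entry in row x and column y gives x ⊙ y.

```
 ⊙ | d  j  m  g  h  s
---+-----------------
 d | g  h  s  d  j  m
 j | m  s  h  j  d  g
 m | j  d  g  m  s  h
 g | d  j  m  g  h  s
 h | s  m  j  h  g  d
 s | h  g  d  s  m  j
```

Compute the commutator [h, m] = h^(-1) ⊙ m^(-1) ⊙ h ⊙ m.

s

Identity is g; from the table h^(-1) = h and m^(-1) = m.
h ⊙ m = j
j ⊙ h = d
d ⊙ m = s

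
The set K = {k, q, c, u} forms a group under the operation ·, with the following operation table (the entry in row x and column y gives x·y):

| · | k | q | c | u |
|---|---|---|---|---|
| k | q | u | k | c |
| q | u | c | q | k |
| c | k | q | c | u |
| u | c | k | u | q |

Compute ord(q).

2

The identity element is c (its row matches the header).
q^1 = q
q^2 = q·q = c
The first power of q equal to the identity is q^2, so ord(q) = 2.
(Structurally, K here is isomorphic to the cyclic group Z_4.)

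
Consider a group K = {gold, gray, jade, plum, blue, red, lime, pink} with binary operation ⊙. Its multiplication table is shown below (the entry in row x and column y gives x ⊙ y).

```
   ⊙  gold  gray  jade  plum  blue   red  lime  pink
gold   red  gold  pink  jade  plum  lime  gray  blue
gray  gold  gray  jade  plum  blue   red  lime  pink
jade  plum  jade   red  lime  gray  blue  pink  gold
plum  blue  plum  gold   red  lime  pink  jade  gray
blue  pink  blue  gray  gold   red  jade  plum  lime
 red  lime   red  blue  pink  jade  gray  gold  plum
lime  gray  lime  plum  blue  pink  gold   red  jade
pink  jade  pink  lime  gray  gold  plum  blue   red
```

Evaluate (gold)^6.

gold^1 = gold
gold^2 = gold ⊙ gold = red
gold^3 = red ⊙ gold = lime
gold^4 = lime ⊙ gold = gray
gold^5 = gray ⊙ gold = gold
gold^6 = gold ⊙ gold = red

red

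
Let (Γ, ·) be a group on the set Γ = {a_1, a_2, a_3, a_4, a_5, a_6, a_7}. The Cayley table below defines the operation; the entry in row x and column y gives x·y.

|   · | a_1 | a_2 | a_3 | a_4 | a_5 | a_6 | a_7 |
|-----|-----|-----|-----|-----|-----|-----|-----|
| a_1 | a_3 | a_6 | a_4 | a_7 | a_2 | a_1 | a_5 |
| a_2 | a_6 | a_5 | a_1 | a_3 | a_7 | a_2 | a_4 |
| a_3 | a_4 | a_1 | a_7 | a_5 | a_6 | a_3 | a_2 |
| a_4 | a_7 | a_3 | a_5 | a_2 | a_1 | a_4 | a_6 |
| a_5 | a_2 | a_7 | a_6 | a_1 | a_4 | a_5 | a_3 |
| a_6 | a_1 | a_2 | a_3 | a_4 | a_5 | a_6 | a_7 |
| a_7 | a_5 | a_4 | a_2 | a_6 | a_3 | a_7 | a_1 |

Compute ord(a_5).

The identity element is a_6 (its row matches the header).
a_5^1 = a_5
a_5^2 = a_5·a_5 = a_4
a_5^3 = a_4·a_5 = a_1
a_5^4 = a_1·a_5 = a_2
a_5^5 = a_2·a_5 = a_7
a_5^6 = a_7·a_5 = a_3
a_5^7 = a_3·a_5 = a_6
The first power of a_5 equal to the identity is a_5^7, so ord(a_5) = 7.
(Structurally, Γ here is isomorphic to the cyclic group Z_7.)

7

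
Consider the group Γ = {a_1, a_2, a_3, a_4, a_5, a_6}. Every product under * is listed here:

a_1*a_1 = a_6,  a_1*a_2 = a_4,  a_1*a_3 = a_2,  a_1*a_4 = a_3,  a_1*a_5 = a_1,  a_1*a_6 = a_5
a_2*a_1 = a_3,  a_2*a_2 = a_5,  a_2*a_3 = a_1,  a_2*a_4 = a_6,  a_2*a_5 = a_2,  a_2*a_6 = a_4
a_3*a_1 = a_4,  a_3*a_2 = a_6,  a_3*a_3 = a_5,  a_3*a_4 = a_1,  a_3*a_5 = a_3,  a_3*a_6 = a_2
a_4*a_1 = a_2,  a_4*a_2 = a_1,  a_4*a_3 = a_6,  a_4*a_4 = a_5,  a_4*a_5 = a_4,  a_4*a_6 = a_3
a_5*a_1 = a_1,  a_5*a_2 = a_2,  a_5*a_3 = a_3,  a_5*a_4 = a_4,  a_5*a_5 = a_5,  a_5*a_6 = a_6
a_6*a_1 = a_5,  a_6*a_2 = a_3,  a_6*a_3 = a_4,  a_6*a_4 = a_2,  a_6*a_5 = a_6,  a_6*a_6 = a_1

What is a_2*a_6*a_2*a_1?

a_2*a_6 = a_4
a_4*a_2 = a_1
a_1*a_1 = a_6

a_6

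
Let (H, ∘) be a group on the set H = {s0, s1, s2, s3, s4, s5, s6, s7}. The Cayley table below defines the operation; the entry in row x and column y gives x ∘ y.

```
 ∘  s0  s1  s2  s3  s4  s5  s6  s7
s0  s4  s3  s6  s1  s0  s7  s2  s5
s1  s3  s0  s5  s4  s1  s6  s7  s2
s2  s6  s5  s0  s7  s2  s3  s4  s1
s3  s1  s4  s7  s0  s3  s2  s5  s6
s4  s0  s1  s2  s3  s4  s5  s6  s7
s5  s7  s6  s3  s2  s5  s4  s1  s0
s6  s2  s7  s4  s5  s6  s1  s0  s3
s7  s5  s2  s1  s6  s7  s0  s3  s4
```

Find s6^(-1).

s2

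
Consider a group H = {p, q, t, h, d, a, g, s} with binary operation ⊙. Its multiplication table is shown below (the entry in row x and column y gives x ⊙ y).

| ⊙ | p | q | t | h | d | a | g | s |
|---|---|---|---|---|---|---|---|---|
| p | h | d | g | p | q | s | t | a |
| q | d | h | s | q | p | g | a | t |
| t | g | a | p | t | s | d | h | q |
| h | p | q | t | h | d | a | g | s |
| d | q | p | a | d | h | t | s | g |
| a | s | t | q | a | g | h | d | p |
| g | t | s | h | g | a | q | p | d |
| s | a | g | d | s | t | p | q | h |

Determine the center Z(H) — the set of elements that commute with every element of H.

An element z is central iff its row equals its column in the table.
For s: s ⊙ g = q ≠ d = g ⊙ s, so s ∉ Z.
Checking each element this way leaves Z(H) = {h, p}.

{h, p}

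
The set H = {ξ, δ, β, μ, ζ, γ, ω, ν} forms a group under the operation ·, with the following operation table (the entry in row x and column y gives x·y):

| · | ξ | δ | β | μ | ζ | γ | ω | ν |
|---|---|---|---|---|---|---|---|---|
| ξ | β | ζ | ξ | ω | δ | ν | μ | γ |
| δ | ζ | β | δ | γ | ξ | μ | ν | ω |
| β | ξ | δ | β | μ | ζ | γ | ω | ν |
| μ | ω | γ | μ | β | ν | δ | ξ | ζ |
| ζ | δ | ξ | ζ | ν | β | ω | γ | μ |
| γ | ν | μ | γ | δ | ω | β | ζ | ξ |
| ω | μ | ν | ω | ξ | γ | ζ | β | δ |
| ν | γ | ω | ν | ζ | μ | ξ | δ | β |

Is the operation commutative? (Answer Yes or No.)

Yes

Check whether the table is symmetric across its main diagonal.
Every entry (row x, col y) equals the entry (row y, col x), so H is abelian.
(In fact H ≅ the elementary abelian group (Z_2)^3.)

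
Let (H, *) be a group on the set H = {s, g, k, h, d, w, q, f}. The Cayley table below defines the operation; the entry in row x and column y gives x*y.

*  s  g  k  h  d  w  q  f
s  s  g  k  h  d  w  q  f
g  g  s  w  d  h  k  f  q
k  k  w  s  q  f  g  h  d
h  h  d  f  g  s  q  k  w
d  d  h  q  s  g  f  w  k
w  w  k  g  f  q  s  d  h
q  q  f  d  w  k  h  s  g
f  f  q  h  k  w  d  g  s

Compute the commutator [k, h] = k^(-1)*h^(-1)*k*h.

g

Identity is s; from the table k^(-1) = k and h^(-1) = d.
k*d = f
f*k = h
h*h = g
(Structurally, H here is isomorphic to the dihedral group D_4.)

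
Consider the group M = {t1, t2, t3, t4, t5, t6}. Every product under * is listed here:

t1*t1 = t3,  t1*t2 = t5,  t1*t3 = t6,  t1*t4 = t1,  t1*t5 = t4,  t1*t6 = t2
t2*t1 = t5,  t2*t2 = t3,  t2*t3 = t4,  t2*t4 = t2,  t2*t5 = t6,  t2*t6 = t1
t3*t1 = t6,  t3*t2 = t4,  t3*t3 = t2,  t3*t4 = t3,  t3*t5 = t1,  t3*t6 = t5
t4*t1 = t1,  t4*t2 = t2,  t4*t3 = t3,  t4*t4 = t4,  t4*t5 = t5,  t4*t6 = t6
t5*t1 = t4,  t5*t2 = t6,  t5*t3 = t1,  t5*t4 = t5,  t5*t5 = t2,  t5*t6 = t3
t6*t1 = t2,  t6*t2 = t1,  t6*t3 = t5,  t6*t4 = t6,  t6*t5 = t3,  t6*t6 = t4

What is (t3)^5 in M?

t3^1 = t3
t3^2 = t3 * t3 = t2
t3^3 = t2 * t3 = t4
t3^4 = t4 * t3 = t3
t3^5 = t3 * t3 = t2

t2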